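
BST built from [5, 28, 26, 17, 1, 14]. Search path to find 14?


BST root = 5
Search for 14: compare at each node
Path: [5, 28, 26, 17, 14]


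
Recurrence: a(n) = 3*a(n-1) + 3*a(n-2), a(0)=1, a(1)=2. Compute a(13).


Build bottom-up:
...a(11)=1416933, a(12)=5372001, a(13)=3*5372001+3*1416933=20366802


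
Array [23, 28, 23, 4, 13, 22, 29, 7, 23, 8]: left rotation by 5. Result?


Left rotate by 5: [22, 29, 7, 23, 8, 23, 28, 23, 4, 13]


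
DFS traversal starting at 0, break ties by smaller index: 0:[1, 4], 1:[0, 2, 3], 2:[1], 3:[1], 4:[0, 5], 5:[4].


DFS stack-based: start with [0]
Visit order: [0, 1, 2, 3, 4, 5]


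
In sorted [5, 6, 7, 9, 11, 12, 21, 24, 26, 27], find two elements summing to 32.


Two pointers: lo=0, hi=9
Found pair: (5, 27) summing to 32


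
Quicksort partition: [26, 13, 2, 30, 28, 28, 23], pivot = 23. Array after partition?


Elements <= 23 go left of pivot.
Result: [13, 2, 23, 30, 28, 28, 26], pivot at index 2


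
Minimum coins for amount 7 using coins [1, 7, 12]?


dp[0]=0; dp[i]=1+min(dp[i-c] for c in coins)
...dp[2]=2, dp[3]=3, dp[4]=4, dp[5]=5, dp[6]=6, dp[7]=1
Minimum coins for 7 = 1


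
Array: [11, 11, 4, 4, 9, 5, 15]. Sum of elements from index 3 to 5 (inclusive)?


Prefix sums: [0, 11, 22, 26, 30, 39, 44, 59]
Sum[3..5] = prefix[6] - prefix[3] = 44 - 26 = 18


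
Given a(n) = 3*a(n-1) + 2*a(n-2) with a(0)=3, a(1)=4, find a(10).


Build bottom-up:
...a(8)=35694, a(9)=127126, a(10)=3*127126+2*35694=452766


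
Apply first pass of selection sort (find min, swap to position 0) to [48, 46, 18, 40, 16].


After one pass: [16, 46, 18, 40, 48]


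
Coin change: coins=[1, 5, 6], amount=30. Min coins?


dp[0]=0; dp[i]=1+min(dp[i-c] for c in coins)
...dp[25]=5, dp[26]=5, dp[27]=5, dp[28]=5, dp[29]=5, dp[30]=5
Minimum coins for 30 = 5


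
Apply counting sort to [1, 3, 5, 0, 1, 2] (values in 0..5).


Count array: [1, 2, 1, 1, 0, 1]
Reconstruct: [0, 1, 1, 2, 3, 5]


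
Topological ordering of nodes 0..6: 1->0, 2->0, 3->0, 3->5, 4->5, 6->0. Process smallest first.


Kahn's algorithm, process smallest node first
Order: [1, 2, 3, 4, 5, 6, 0]


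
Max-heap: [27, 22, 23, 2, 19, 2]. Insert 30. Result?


Append 30: [27, 22, 23, 2, 19, 2, 30]
Bubble up: swap idx 6(30) with idx 2(23); swap idx 2(30) with idx 0(27)
Result: [30, 22, 27, 2, 19, 2, 23]


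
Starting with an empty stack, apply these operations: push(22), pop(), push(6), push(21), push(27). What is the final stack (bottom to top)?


push(22) -> [22]
pop() returns 22 -> []
push(6) -> [6]
push(21) -> [6, 21]
push(27) -> [6, 21, 27]
Final stack (bottom to top): [6, 21, 27]


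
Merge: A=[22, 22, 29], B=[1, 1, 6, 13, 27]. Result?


Compare heads, take smaller each step.
Merged: [1, 1, 6, 13, 22, 22, 27, 29]


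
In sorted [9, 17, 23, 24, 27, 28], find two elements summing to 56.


Two pointers: lo=0, hi=5
No pair sums to 56


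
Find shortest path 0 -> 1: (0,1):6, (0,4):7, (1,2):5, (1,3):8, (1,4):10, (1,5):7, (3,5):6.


Dijkstra from 0:
Distances: {0: 0, 1: 6, 2: 11, 3: 14, 4: 7, 5: 13}
Shortest distance to 1 = 6, path = [0, 1]


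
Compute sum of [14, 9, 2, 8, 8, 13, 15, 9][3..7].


Prefix sums: [0, 14, 23, 25, 33, 41, 54, 69, 78]
Sum[3..7] = prefix[8] - prefix[3] = 78 - 25 = 53


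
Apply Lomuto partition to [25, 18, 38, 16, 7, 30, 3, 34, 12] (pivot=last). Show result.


Elements <= 12 go left of pivot.
Result: [7, 3, 12, 16, 25, 30, 18, 34, 38], pivot at index 2


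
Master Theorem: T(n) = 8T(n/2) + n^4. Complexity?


a=8, b=2, c=4. log_2(8)=3 < c=4. Case 3: O(n^c) = O(n^4)
Complexity: O(n^4)


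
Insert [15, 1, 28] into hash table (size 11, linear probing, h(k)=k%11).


Insertions: 15->slot 4; 1->slot 1; 28->slot 6
Table: [None, 1, None, None, 15, None, 28, None, None, None, None]


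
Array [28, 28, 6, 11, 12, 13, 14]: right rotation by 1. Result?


Right rotate by 1: [14, 28, 28, 6, 11, 12, 13]


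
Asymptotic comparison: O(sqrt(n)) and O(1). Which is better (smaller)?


constant grows slower than sublinear
O(1) is asymptotically smaller; O(sqrt(n)) grows faster


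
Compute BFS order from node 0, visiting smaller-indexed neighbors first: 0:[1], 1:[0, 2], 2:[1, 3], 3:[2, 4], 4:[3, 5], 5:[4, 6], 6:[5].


BFS queue: start with [0]
Visit order: [0, 1, 2, 3, 4, 5, 6]


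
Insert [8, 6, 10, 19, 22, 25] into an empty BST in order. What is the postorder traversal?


Root = 8; build tree by BST insertion.
Postorder traversal: [6, 25, 22, 19, 10, 8]


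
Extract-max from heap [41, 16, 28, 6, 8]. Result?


Max = 41
Replace root with last, heapify down
Resulting heap: [28, 16, 8, 6]


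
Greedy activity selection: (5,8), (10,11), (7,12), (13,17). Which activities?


Greedy: pick earliest-ending, then skip overlaps.
Selected (3 activities): [(5, 8), (10, 11), (13, 17)]


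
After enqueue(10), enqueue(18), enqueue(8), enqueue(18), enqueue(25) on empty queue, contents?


enqueue(10) -> [10]
enqueue(18) -> [10, 18]
enqueue(8) -> [10, 18, 8]
enqueue(18) -> [10, 18, 8, 18]
enqueue(25) -> [10, 18, 8, 18, 25]
Final queue (front to back): [10, 18, 8, 18, 25]


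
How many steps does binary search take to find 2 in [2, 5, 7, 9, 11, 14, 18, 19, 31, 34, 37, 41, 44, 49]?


Search for 2:
[0,13] mid=6 arr[6]=18
[0,5] mid=2 arr[2]=7
[0,1] mid=0 arr[0]=2
Total: 3 comparisons


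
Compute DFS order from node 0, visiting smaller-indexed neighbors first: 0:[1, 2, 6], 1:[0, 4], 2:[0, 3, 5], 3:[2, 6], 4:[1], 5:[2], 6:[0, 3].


DFS stack-based: start with [0]
Visit order: [0, 1, 4, 2, 3, 6, 5]


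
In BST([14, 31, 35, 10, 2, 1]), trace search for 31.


BST root = 14
Search for 31: compare at each node
Path: [14, 31]


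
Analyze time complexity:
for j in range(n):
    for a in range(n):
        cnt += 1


Per nesting level: O(n) * O(n) = O(n^2)
Complexity: O(n^2)


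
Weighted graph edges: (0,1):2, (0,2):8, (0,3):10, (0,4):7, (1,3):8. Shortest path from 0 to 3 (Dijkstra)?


Dijkstra from 0:
Distances: {0: 0, 1: 2, 2: 8, 3: 10, 4: 7}
Shortest distance to 3 = 10, path = [0, 3]


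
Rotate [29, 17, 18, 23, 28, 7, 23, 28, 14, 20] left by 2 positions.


Left rotate by 2: [18, 23, 28, 7, 23, 28, 14, 20, 29, 17]


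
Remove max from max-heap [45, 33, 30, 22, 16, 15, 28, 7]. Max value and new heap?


Max = 45
Replace root with last, heapify down
Resulting heap: [33, 22, 30, 7, 16, 15, 28]


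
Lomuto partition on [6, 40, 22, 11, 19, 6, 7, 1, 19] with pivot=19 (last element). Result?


Elements <= 19 go left of pivot.
Result: [6, 11, 19, 6, 7, 1, 19, 40, 22], pivot at index 6


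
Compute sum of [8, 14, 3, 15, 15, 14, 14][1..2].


Prefix sums: [0, 8, 22, 25, 40, 55, 69, 83]
Sum[1..2] = prefix[3] - prefix[1] = 25 - 8 = 17


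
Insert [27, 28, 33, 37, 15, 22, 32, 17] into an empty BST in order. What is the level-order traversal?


Root = 27; build tree by BST insertion.
Level-Order traversal: [27, 15, 28, 22, 33, 17, 32, 37]


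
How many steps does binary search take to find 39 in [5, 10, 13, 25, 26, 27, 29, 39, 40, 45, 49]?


Search for 39:
[0,10] mid=5 arr[5]=27
[6,10] mid=8 arr[8]=40
[6,7] mid=6 arr[6]=29
[7,7] mid=7 arr[7]=39
Total: 4 comparisons


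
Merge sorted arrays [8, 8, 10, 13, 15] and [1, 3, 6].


Compare heads, take smaller each step.
Merged: [1, 3, 6, 8, 8, 10, 13, 15]


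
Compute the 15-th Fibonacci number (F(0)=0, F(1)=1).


F(n)=F(n-1)+F(n-2)
...F(13)=233, F(14)=377, F(15)=610


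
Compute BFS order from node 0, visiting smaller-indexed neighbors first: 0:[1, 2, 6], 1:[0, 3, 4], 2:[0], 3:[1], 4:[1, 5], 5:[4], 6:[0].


BFS queue: start with [0]
Visit order: [0, 1, 2, 6, 3, 4, 5]


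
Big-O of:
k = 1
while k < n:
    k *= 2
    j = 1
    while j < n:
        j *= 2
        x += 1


Per nesting level: O(log n) * O(log n) = O((log n)^2)
Complexity: O((log n)^2)


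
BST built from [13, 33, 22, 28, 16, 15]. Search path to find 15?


BST root = 13
Search for 15: compare at each node
Path: [13, 33, 22, 16, 15]


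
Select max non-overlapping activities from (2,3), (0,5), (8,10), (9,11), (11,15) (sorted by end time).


Greedy: pick earliest-ending, then skip overlaps.
Selected (3 activities): [(2, 3), (8, 10), (11, 15)]


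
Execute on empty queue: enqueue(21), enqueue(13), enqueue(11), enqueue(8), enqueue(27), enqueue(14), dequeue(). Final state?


enqueue(21) -> [21]
enqueue(13) -> [21, 13]
enqueue(11) -> [21, 13, 11]
enqueue(8) -> [21, 13, 11, 8]
enqueue(27) -> [21, 13, 11, 8, 27]
enqueue(14) -> [21, 13, 11, 8, 27, 14]
dequeue() returns 21 -> [13, 11, 8, 27, 14]
Final queue (front to back): [13, 11, 8, 27, 14]


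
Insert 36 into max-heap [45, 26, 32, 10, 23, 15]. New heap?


Append 36: [45, 26, 32, 10, 23, 15, 36]
Bubble up: swap idx 6(36) with idx 2(32)
Result: [45, 26, 36, 10, 23, 15, 32]


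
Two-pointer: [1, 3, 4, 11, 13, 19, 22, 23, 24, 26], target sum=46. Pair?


Two pointers: lo=0, hi=9
Found pair: (22, 24) summing to 46


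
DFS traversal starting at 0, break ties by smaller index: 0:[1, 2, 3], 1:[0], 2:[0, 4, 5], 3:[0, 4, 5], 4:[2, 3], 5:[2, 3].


DFS stack-based: start with [0]
Visit order: [0, 1, 2, 4, 3, 5]


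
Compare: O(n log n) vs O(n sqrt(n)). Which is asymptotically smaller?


linearithmic grows slower than n^1.5
O(n log n) is asymptotically smaller; O(n sqrt(n)) grows faster


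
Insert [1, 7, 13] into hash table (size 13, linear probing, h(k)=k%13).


Insertions: 1->slot 1; 7->slot 7; 13->slot 0
Table: [13, 1, None, None, None, None, None, 7, None, None, None, None, None]


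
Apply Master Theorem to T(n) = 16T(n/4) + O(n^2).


a=16, b=4, c=2. log_4(16)=2 = c=2. Case 2: O(n^c log n) = O(n^2 log n)
Complexity: O(n^2 log n)


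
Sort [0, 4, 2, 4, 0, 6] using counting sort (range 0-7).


Count array: [2, 0, 1, 0, 2, 0, 1, 0]
Reconstruct: [0, 0, 2, 4, 4, 6]


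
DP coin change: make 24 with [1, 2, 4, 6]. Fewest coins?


dp[0]=0; dp[i]=1+min(dp[i-c] for c in coins)
...dp[19]=4, dp[20]=4, dp[21]=5, dp[22]=4, dp[23]=5, dp[24]=4
Minimum coins for 24 = 4


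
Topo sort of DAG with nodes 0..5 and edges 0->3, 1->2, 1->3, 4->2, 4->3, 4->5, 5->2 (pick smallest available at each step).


Kahn's algorithm, process smallest node first
Order: [0, 1, 4, 3, 5, 2]


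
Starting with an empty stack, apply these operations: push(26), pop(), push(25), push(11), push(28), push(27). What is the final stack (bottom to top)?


push(26) -> [26]
pop() returns 26 -> []
push(25) -> [25]
push(11) -> [25, 11]
push(28) -> [25, 11, 28]
push(27) -> [25, 11, 28, 27]
Final stack (bottom to top): [25, 11, 28, 27]


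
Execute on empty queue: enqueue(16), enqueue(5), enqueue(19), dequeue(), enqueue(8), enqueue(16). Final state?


enqueue(16) -> [16]
enqueue(5) -> [16, 5]
enqueue(19) -> [16, 5, 19]
dequeue() returns 16 -> [5, 19]
enqueue(8) -> [5, 19, 8]
enqueue(16) -> [5, 19, 8, 16]
Final queue (front to back): [5, 19, 8, 16]


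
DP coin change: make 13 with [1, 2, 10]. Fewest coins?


dp[0]=0; dp[i]=1+min(dp[i-c] for c in coins)
...dp[8]=4, dp[9]=5, dp[10]=1, dp[11]=2, dp[12]=2, dp[13]=3
Minimum coins for 13 = 3


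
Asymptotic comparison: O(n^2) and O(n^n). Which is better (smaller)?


quadratic grows slower than n^n
O(n^2) is asymptotically smaller; O(n^n) grows faster


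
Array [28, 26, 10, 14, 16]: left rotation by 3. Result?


Left rotate by 3: [14, 16, 28, 26, 10]


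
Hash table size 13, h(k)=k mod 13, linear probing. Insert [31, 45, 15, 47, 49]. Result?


Insertions: 31->slot 5; 45->slot 6; 15->slot 2; 47->slot 8; 49->slot 10
Table: [None, None, 15, None, None, 31, 45, None, 47, None, 49, None, None]


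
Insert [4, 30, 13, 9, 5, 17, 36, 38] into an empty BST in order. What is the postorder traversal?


Root = 4; build tree by BST insertion.
Postorder traversal: [5, 9, 17, 13, 38, 36, 30, 4]


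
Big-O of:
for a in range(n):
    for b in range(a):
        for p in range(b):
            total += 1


Per nesting level: O(n) * O(n) [triangular over a] * O(n) [triangular over b] = O(n^3)
Complexity: O(n^3)


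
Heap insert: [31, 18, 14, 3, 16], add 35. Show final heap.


Append 35: [31, 18, 14, 3, 16, 35]
Bubble up: swap idx 5(35) with idx 2(14); swap idx 2(35) with idx 0(31)
Result: [35, 18, 31, 3, 16, 14]


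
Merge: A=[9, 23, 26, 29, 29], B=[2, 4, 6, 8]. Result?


Compare heads, take smaller each step.
Merged: [2, 4, 6, 8, 9, 23, 26, 29, 29]


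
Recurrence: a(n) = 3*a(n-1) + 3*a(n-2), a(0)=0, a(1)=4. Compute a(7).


Build bottom-up:
...a(5)=684, a(6)=2592, a(7)=3*2592+3*684=9828


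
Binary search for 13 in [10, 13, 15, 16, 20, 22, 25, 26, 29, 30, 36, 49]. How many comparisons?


Search for 13:
[0,11] mid=5 arr[5]=22
[0,4] mid=2 arr[2]=15
[0,1] mid=0 arr[0]=10
[1,1] mid=1 arr[1]=13
Total: 4 comparisons


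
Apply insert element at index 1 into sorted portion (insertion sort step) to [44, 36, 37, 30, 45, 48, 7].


After one pass: [36, 44, 37, 30, 45, 48, 7]


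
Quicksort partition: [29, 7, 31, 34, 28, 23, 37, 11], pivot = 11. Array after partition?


Elements <= 11 go left of pivot.
Result: [7, 11, 31, 34, 28, 23, 37, 29], pivot at index 1


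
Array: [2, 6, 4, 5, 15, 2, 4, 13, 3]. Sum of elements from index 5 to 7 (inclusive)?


Prefix sums: [0, 2, 8, 12, 17, 32, 34, 38, 51, 54]
Sum[5..7] = prefix[8] - prefix[5] = 51 - 32 = 19


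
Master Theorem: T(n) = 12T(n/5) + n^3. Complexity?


a=12, b=5, c=3. log_5(12)=1.544 < c=3. Case 3: O(n^c) = O(n^3)
Complexity: O(n^3)


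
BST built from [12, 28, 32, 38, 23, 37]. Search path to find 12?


BST root = 12
Search for 12: compare at each node
Path: [12]


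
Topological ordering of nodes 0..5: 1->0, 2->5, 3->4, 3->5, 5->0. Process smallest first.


Kahn's algorithm, process smallest node first
Order: [1, 2, 3, 4, 5, 0]


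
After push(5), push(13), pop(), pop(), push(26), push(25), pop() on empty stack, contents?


push(5) -> [5]
push(13) -> [5, 13]
pop() returns 13 -> [5]
pop() returns 5 -> []
push(26) -> [26]
push(25) -> [26, 25]
pop() returns 25 -> [26]
Final stack (bottom to top): [26]


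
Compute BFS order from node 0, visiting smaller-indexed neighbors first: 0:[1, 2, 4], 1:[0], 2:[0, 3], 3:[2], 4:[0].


BFS queue: start with [0]
Visit order: [0, 1, 2, 4, 3]


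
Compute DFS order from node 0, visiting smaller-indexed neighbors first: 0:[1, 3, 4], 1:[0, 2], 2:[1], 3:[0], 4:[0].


DFS stack-based: start with [0]
Visit order: [0, 1, 2, 3, 4]


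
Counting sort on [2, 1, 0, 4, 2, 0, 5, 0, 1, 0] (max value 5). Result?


Count array: [4, 2, 2, 0, 1, 1]
Reconstruct: [0, 0, 0, 0, 1, 1, 2, 2, 4, 5]


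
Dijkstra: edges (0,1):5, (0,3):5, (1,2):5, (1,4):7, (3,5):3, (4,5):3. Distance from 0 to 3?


Dijkstra from 0:
Distances: {0: 0, 1: 5, 2: 10, 3: 5, 4: 11, 5: 8}
Shortest distance to 3 = 5, path = [0, 3]


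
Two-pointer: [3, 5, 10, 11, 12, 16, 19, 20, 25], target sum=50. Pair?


Two pointers: lo=0, hi=8
No pair sums to 50


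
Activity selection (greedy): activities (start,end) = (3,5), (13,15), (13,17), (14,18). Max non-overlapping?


Greedy: pick earliest-ending, then skip overlaps.
Selected (2 activities): [(3, 5), (13, 15)]


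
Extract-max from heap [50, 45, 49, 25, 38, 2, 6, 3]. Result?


Max = 50
Replace root with last, heapify down
Resulting heap: [49, 45, 6, 25, 38, 2, 3]


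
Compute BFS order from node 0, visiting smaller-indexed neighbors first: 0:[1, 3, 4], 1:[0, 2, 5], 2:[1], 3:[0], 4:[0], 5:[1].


BFS queue: start with [0]
Visit order: [0, 1, 3, 4, 2, 5]


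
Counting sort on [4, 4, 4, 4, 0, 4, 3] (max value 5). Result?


Count array: [1, 0, 0, 1, 5, 0]
Reconstruct: [0, 3, 4, 4, 4, 4, 4]


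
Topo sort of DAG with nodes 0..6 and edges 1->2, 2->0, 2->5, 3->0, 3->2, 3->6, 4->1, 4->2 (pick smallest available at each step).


Kahn's algorithm, process smallest node first
Order: [3, 4, 1, 2, 0, 5, 6]


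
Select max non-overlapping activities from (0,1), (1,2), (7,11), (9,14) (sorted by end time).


Greedy: pick earliest-ending, then skip overlaps.
Selected (3 activities): [(0, 1), (1, 2), (7, 11)]


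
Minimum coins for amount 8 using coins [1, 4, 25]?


dp[0]=0; dp[i]=1+min(dp[i-c] for c in coins)
...dp[3]=3, dp[4]=1, dp[5]=2, dp[6]=3, dp[7]=4, dp[8]=2
Minimum coins for 8 = 2


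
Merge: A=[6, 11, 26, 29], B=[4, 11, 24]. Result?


Compare heads, take smaller each step.
Merged: [4, 6, 11, 11, 24, 26, 29]


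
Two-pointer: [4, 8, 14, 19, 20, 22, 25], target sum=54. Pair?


Two pointers: lo=0, hi=6
No pair sums to 54


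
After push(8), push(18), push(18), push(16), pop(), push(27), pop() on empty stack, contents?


push(8) -> [8]
push(18) -> [8, 18]
push(18) -> [8, 18, 18]
push(16) -> [8, 18, 18, 16]
pop() returns 16 -> [8, 18, 18]
push(27) -> [8, 18, 18, 27]
pop() returns 27 -> [8, 18, 18]
Final stack (bottom to top): [8, 18, 18]


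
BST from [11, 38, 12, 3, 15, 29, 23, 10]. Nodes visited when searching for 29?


BST root = 11
Search for 29: compare at each node
Path: [11, 38, 12, 15, 29]


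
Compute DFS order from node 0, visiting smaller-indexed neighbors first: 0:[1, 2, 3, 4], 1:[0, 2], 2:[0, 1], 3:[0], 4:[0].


DFS stack-based: start with [0]
Visit order: [0, 1, 2, 3, 4]


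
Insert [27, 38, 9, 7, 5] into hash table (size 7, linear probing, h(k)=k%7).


Insertions: 27->slot 6; 38->slot 3; 9->slot 2; 7->slot 0; 5->slot 5
Table: [7, None, 9, 38, None, 5, 27]


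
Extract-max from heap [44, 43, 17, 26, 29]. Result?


Max = 44
Replace root with last, heapify down
Resulting heap: [43, 29, 17, 26]


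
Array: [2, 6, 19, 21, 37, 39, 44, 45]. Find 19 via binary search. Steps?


Search for 19:
[0,7] mid=3 arr[3]=21
[0,2] mid=1 arr[1]=6
[2,2] mid=2 arr[2]=19
Total: 3 comparisons


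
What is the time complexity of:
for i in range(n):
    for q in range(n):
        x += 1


Per nesting level: O(n) * O(n) = O(n^2)
Complexity: O(n^2)


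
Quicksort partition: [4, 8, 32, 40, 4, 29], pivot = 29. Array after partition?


Elements <= 29 go left of pivot.
Result: [4, 8, 4, 29, 32, 40], pivot at index 3


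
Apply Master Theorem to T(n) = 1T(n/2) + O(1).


a=1, b=2, c=0. log_2(1)=0 = c=0. Case 2: O(n^c log n) = O(log n)
Complexity: O(log n)


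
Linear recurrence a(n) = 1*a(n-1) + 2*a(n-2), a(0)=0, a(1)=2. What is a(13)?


Build bottom-up:
...a(11)=1366, a(12)=2730, a(13)=1*2730+2*1366=5462


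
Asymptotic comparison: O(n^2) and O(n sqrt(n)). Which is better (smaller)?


n^1.5 grows slower than quadratic
O(n sqrt(n)) is asymptotically smaller; O(n^2) grows faster


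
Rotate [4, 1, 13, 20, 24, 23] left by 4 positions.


Left rotate by 4: [24, 23, 4, 1, 13, 20]


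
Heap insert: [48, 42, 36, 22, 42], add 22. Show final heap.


Append 22: [48, 42, 36, 22, 42, 22]
Bubble up: no swaps needed
Result: [48, 42, 36, 22, 42, 22]


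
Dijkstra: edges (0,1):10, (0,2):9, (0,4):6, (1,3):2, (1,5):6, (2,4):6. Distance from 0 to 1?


Dijkstra from 0:
Distances: {0: 0, 1: 10, 2: 9, 3: 12, 4: 6, 5: 16}
Shortest distance to 1 = 10, path = [0, 1]


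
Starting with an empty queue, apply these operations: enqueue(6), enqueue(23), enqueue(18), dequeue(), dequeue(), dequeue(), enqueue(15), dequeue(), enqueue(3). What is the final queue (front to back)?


enqueue(6) -> [6]
enqueue(23) -> [6, 23]
enqueue(18) -> [6, 23, 18]
dequeue() returns 6 -> [23, 18]
dequeue() returns 23 -> [18]
dequeue() returns 18 -> []
enqueue(15) -> [15]
dequeue() returns 15 -> []
enqueue(3) -> [3]
Final queue (front to back): [3]


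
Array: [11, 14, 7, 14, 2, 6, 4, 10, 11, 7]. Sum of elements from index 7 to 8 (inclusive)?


Prefix sums: [0, 11, 25, 32, 46, 48, 54, 58, 68, 79, 86]
Sum[7..8] = prefix[9] - prefix[7] = 79 - 58 = 21


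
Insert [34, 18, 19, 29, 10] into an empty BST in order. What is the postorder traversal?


Root = 34; build tree by BST insertion.
Postorder traversal: [10, 29, 19, 18, 34]


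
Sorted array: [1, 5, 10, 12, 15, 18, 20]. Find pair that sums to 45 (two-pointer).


Two pointers: lo=0, hi=6
No pair sums to 45


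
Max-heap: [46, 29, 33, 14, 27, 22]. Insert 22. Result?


Append 22: [46, 29, 33, 14, 27, 22, 22]
Bubble up: no swaps needed
Result: [46, 29, 33, 14, 27, 22, 22]


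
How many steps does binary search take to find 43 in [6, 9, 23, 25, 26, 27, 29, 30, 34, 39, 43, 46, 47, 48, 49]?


Search for 43:
[0,14] mid=7 arr[7]=30
[8,14] mid=11 arr[11]=46
[8,10] mid=9 arr[9]=39
[10,10] mid=10 arr[10]=43
Total: 4 comparisons


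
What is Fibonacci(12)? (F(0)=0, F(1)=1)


F(n)=F(n-1)+F(n-2)
...F(10)=55, F(11)=89, F(12)=144


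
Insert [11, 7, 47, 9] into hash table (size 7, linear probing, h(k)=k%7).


Insertions: 11->slot 4; 7->slot 0; 47->slot 5; 9->slot 2
Table: [7, None, 9, None, 11, 47, None]


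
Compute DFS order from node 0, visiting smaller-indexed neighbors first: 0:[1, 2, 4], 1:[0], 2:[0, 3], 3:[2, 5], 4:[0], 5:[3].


DFS stack-based: start with [0]
Visit order: [0, 1, 2, 3, 5, 4]


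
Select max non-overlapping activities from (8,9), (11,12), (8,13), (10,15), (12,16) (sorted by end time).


Greedy: pick earliest-ending, then skip overlaps.
Selected (3 activities): [(8, 9), (11, 12), (12, 16)]


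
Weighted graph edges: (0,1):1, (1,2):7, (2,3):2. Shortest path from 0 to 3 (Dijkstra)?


Dijkstra from 0:
Distances: {0: 0, 1: 1, 2: 8, 3: 10}
Shortest distance to 3 = 10, path = [0, 1, 2, 3]


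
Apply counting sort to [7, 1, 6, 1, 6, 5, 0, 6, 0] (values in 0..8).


Count array: [2, 2, 0, 0, 0, 1, 3, 1, 0]
Reconstruct: [0, 0, 1, 1, 5, 6, 6, 6, 7]


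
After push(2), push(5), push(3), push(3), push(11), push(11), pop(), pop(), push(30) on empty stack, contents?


push(2) -> [2]
push(5) -> [2, 5]
push(3) -> [2, 5, 3]
push(3) -> [2, 5, 3, 3]
push(11) -> [2, 5, 3, 3, 11]
push(11) -> [2, 5, 3, 3, 11, 11]
pop() returns 11 -> [2, 5, 3, 3, 11]
pop() returns 11 -> [2, 5, 3, 3]
push(30) -> [2, 5, 3, 3, 30]
Final stack (bottom to top): [2, 5, 3, 3, 30]


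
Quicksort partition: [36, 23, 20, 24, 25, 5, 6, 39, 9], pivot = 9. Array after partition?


Elements <= 9 go left of pivot.
Result: [5, 6, 9, 24, 25, 36, 23, 39, 20], pivot at index 2


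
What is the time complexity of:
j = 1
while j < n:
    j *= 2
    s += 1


Per nesting level: O(log n) = O(log n)
Complexity: O(log n)


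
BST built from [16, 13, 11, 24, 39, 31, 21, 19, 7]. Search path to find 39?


BST root = 16
Search for 39: compare at each node
Path: [16, 24, 39]


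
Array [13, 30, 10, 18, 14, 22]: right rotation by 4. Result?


Right rotate by 4: [10, 18, 14, 22, 13, 30]


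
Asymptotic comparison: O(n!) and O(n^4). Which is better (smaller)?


quartic grows slower than factorial
O(n^4) is asymptotically smaller; O(n!) grows faster


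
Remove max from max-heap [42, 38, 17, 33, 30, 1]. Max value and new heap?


Max = 42
Replace root with last, heapify down
Resulting heap: [38, 33, 17, 1, 30]


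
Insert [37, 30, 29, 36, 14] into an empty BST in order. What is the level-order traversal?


Root = 37; build tree by BST insertion.
Level-Order traversal: [37, 30, 29, 36, 14]


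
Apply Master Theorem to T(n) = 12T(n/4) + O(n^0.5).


a=12, b=4, c=0.5. log_4(12)=1.792 > c=0.5. Case 1: O(n^log_b(a)) = O(n^1.792)
Complexity: O(n^1.792)


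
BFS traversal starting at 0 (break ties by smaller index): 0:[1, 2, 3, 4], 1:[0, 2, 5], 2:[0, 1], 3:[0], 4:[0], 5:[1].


BFS queue: start with [0]
Visit order: [0, 1, 2, 3, 4, 5]


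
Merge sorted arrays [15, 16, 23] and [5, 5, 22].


Compare heads, take smaller each step.
Merged: [5, 5, 15, 16, 22, 23]


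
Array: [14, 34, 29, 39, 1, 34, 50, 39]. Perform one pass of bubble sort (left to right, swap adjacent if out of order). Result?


After one pass: [14, 29, 34, 1, 34, 39, 39, 50]


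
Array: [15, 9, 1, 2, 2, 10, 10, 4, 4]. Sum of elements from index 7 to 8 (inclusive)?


Prefix sums: [0, 15, 24, 25, 27, 29, 39, 49, 53, 57]
Sum[7..8] = prefix[9] - prefix[7] = 57 - 49 = 8


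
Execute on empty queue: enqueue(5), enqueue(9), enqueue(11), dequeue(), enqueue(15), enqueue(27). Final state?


enqueue(5) -> [5]
enqueue(9) -> [5, 9]
enqueue(11) -> [5, 9, 11]
dequeue() returns 5 -> [9, 11]
enqueue(15) -> [9, 11, 15]
enqueue(27) -> [9, 11, 15, 27]
Final queue (front to back): [9, 11, 15, 27]


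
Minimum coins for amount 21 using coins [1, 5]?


dp[0]=0; dp[i]=1+min(dp[i-c] for c in coins)
...dp[16]=4, dp[17]=5, dp[18]=6, dp[19]=7, dp[20]=4, dp[21]=5
Minimum coins for 21 = 5


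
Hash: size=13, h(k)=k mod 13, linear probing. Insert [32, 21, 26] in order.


Insertions: 32->slot 6; 21->slot 8; 26->slot 0
Table: [26, None, None, None, None, None, 32, None, 21, None, None, None, None]


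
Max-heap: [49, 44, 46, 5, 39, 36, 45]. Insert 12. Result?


Append 12: [49, 44, 46, 5, 39, 36, 45, 12]
Bubble up: swap idx 7(12) with idx 3(5)
Result: [49, 44, 46, 12, 39, 36, 45, 5]


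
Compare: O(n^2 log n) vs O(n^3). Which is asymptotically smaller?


n^2 log n grows slower than cubic
O(n^2 log n) is asymptotically smaller; O(n^3) grows faster


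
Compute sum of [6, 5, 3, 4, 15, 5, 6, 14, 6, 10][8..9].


Prefix sums: [0, 6, 11, 14, 18, 33, 38, 44, 58, 64, 74]
Sum[8..9] = prefix[10] - prefix[8] = 74 - 58 = 16


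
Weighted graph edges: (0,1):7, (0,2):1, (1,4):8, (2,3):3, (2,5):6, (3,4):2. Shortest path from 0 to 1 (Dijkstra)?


Dijkstra from 0:
Distances: {0: 0, 1: 7, 2: 1, 3: 4, 4: 6, 5: 7}
Shortest distance to 1 = 7, path = [0, 1]


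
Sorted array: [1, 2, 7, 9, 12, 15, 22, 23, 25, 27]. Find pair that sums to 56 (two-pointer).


Two pointers: lo=0, hi=9
No pair sums to 56


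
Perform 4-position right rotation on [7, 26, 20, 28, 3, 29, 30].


Right rotate by 4: [28, 3, 29, 30, 7, 26, 20]


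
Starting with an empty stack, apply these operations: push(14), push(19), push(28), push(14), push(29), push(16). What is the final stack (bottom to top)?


push(14) -> [14]
push(19) -> [14, 19]
push(28) -> [14, 19, 28]
push(14) -> [14, 19, 28, 14]
push(29) -> [14, 19, 28, 14, 29]
push(16) -> [14, 19, 28, 14, 29, 16]
Final stack (bottom to top): [14, 19, 28, 14, 29, 16]


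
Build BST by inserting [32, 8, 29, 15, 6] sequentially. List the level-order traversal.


Root = 32; build tree by BST insertion.
Level-Order traversal: [32, 8, 6, 29, 15]


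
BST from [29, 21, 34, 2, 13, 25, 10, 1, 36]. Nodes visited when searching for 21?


BST root = 29
Search for 21: compare at each node
Path: [29, 21]


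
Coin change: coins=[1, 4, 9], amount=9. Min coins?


dp[0]=0; dp[i]=1+min(dp[i-c] for c in coins)
...dp[4]=1, dp[5]=2, dp[6]=3, dp[7]=4, dp[8]=2, dp[9]=1
Minimum coins for 9 = 1


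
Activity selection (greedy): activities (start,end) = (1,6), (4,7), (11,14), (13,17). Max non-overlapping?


Greedy: pick earliest-ending, then skip overlaps.
Selected (2 activities): [(1, 6), (11, 14)]


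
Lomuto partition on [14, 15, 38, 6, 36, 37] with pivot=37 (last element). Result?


Elements <= 37 go left of pivot.
Result: [14, 15, 6, 36, 37, 38], pivot at index 4


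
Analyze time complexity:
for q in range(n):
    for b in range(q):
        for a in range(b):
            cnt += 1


Per nesting level: O(n) * O(n) [triangular over q] * O(n) [triangular over b] = O(n^3)
Complexity: O(n^3)


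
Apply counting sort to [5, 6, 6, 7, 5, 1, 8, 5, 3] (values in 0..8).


Count array: [0, 1, 0, 1, 0, 3, 2, 1, 1]
Reconstruct: [1, 3, 5, 5, 5, 6, 6, 7, 8]


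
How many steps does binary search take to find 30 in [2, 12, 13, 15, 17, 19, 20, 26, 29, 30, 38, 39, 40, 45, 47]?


Search for 30:
[0,14] mid=7 arr[7]=26
[8,14] mid=11 arr[11]=39
[8,10] mid=9 arr[9]=30
Total: 3 comparisons


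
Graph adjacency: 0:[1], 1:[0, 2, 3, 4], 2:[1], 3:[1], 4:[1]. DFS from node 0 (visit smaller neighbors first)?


DFS stack-based: start with [0]
Visit order: [0, 1, 2, 3, 4]


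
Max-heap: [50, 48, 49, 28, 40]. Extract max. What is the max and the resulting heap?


Max = 50
Replace root with last, heapify down
Resulting heap: [49, 48, 40, 28]


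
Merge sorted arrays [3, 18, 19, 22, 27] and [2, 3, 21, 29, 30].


Compare heads, take smaller each step.
Merged: [2, 3, 3, 18, 19, 21, 22, 27, 29, 30]


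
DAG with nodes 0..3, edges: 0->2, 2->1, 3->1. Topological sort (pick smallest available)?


Kahn's algorithm, process smallest node first
Order: [0, 2, 3, 1]


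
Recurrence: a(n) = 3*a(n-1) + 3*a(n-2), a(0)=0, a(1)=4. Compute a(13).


Build bottom-up:
...a(11)=2030508, a(12)=7698240, a(13)=3*7698240+3*2030508=29186244


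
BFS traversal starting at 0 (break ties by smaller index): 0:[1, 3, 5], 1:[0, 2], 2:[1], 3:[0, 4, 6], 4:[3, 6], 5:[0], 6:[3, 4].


BFS queue: start with [0]
Visit order: [0, 1, 3, 5, 2, 4, 6]


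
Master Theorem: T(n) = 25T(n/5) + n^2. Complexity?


a=25, b=5, c=2. log_5(25)=2 = c=2. Case 2: O(n^c log n) = O(n^2 log n)
Complexity: O(n^2 log n)


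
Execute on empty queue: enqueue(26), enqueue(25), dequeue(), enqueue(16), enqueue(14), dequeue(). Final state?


enqueue(26) -> [26]
enqueue(25) -> [26, 25]
dequeue() returns 26 -> [25]
enqueue(16) -> [25, 16]
enqueue(14) -> [25, 16, 14]
dequeue() returns 25 -> [16, 14]
Final queue (front to back): [16, 14]


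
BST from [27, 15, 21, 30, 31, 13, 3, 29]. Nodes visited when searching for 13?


BST root = 27
Search for 13: compare at each node
Path: [27, 15, 13]


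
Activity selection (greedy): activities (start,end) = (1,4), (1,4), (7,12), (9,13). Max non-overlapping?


Greedy: pick earliest-ending, then skip overlaps.
Selected (2 activities): [(1, 4), (7, 12)]


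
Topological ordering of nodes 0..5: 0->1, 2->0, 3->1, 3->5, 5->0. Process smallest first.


Kahn's algorithm, process smallest node first
Order: [2, 3, 4, 5, 0, 1]


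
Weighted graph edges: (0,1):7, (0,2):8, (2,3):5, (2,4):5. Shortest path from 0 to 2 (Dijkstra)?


Dijkstra from 0:
Distances: {0: 0, 1: 7, 2: 8, 3: 13, 4: 13}
Shortest distance to 2 = 8, path = [0, 2]


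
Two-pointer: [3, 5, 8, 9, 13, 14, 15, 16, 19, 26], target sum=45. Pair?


Two pointers: lo=0, hi=9
Found pair: (19, 26) summing to 45


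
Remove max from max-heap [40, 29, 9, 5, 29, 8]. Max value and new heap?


Max = 40
Replace root with last, heapify down
Resulting heap: [29, 29, 9, 5, 8]


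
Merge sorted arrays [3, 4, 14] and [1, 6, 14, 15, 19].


Compare heads, take smaller each step.
Merged: [1, 3, 4, 6, 14, 14, 15, 19]


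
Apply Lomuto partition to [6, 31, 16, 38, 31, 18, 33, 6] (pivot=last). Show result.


Elements <= 6 go left of pivot.
Result: [6, 6, 16, 38, 31, 18, 33, 31], pivot at index 1


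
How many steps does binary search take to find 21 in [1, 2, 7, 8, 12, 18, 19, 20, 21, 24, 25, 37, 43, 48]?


Search for 21:
[0,13] mid=6 arr[6]=19
[7,13] mid=10 arr[10]=25
[7,9] mid=8 arr[8]=21
Total: 3 comparisons


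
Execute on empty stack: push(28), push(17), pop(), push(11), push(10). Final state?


push(28) -> [28]
push(17) -> [28, 17]
pop() returns 17 -> [28]
push(11) -> [28, 11]
push(10) -> [28, 11, 10]
Final stack (bottom to top): [28, 11, 10]


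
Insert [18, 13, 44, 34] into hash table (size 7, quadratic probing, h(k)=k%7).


Insertions: 18->slot 4; 13->slot 6; 44->slot 2; 34->slot 0
Table: [34, None, 44, None, 18, None, 13]


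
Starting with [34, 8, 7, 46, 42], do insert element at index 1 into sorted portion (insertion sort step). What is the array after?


After one pass: [8, 34, 7, 46, 42]


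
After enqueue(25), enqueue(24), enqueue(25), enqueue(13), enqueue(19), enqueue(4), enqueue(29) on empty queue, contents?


enqueue(25) -> [25]
enqueue(24) -> [25, 24]
enqueue(25) -> [25, 24, 25]
enqueue(13) -> [25, 24, 25, 13]
enqueue(19) -> [25, 24, 25, 13, 19]
enqueue(4) -> [25, 24, 25, 13, 19, 4]
enqueue(29) -> [25, 24, 25, 13, 19, 4, 29]
Final queue (front to back): [25, 24, 25, 13, 19, 4, 29]


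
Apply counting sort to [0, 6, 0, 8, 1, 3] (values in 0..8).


Count array: [2, 1, 0, 1, 0, 0, 1, 0, 1]
Reconstruct: [0, 0, 1, 3, 6, 8]


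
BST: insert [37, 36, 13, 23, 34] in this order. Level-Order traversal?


Root = 37; build tree by BST insertion.
Level-Order traversal: [37, 36, 13, 23, 34]


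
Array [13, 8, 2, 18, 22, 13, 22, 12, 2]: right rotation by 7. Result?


Right rotate by 7: [2, 18, 22, 13, 22, 12, 2, 13, 8]


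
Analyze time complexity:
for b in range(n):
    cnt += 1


Per nesting level: O(n) = O(n)
Complexity: O(n)


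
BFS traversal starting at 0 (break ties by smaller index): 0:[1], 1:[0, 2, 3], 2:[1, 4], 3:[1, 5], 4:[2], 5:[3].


BFS queue: start with [0]
Visit order: [0, 1, 2, 3, 4, 5]


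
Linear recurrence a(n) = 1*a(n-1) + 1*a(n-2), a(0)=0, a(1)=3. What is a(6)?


Build bottom-up:
...a(4)=9, a(5)=15, a(6)=1*15+1*9=24


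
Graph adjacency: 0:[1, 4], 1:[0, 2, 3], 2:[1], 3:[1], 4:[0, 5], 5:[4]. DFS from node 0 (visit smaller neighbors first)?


DFS stack-based: start with [0]
Visit order: [0, 1, 2, 3, 4, 5]


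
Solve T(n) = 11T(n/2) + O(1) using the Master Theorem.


a=11, b=2, c=0. log_2(11)=3.459 > c=0. Case 1: O(n^log_b(a)) = O(n^3.459)
Complexity: O(n^3.459)


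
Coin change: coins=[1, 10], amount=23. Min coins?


dp[0]=0; dp[i]=1+min(dp[i-c] for c in coins)
...dp[18]=9, dp[19]=10, dp[20]=2, dp[21]=3, dp[22]=4, dp[23]=5
Minimum coins for 23 = 5


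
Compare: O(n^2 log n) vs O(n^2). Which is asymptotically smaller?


quadratic grows slower than n^2 log n
O(n^2) is asymptotically smaller; O(n^2 log n) grows faster


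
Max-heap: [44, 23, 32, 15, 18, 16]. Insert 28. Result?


Append 28: [44, 23, 32, 15, 18, 16, 28]
Bubble up: no swaps needed
Result: [44, 23, 32, 15, 18, 16, 28]


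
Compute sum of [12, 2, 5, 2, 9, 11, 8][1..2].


Prefix sums: [0, 12, 14, 19, 21, 30, 41, 49]
Sum[1..2] = prefix[3] - prefix[1] = 19 - 12 = 7


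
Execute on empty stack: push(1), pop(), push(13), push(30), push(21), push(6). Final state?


push(1) -> [1]
pop() returns 1 -> []
push(13) -> [13]
push(30) -> [13, 30]
push(21) -> [13, 30, 21]
push(6) -> [13, 30, 21, 6]
Final stack (bottom to top): [13, 30, 21, 6]


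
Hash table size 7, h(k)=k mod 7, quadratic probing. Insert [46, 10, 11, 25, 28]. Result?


Insertions: 46->slot 4; 10->slot 3; 11->slot 5; 25->slot 1; 28->slot 0
Table: [28, 25, None, 10, 46, 11, None]


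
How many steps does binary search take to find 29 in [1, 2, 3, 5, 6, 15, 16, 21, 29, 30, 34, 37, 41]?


Search for 29:
[0,12] mid=6 arr[6]=16
[7,12] mid=9 arr[9]=30
[7,8] mid=7 arr[7]=21
[8,8] mid=8 arr[8]=29
Total: 4 comparisons


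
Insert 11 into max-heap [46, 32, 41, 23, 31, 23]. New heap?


Append 11: [46, 32, 41, 23, 31, 23, 11]
Bubble up: no swaps needed
Result: [46, 32, 41, 23, 31, 23, 11]


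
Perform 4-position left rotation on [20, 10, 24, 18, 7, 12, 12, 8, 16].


Left rotate by 4: [7, 12, 12, 8, 16, 20, 10, 24, 18]


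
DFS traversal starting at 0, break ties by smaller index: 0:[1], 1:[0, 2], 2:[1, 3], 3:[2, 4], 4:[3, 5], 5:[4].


DFS stack-based: start with [0]
Visit order: [0, 1, 2, 3, 4, 5]


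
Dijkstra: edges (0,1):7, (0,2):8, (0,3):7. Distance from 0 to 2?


Dijkstra from 0:
Distances: {0: 0, 1: 7, 2: 8, 3: 7}
Shortest distance to 2 = 8, path = [0, 2]


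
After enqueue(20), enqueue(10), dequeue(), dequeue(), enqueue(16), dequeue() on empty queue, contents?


enqueue(20) -> [20]
enqueue(10) -> [20, 10]
dequeue() returns 20 -> [10]
dequeue() returns 10 -> []
enqueue(16) -> [16]
dequeue() returns 16 -> []
Final queue (front to back): []


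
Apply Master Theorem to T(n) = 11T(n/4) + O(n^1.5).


a=11, b=4, c=1.5. log_4(11)=1.730 > c=1.5. Case 1: O(n^log_b(a)) = O(n^1.730)
Complexity: O(n^1.730)


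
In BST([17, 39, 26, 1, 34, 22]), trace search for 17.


BST root = 17
Search for 17: compare at each node
Path: [17]


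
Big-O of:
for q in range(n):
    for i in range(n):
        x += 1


Per nesting level: O(n) * O(n) = O(n^2)
Complexity: O(n^2)


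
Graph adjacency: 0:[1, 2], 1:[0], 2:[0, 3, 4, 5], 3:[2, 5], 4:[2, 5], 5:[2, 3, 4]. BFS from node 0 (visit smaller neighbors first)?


BFS queue: start with [0]
Visit order: [0, 1, 2, 3, 4, 5]


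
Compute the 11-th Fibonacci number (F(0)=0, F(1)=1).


F(n)=F(n-1)+F(n-2)
...F(9)=34, F(10)=55, F(11)=89


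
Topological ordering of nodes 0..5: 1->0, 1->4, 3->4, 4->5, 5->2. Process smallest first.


Kahn's algorithm, process smallest node first
Order: [1, 0, 3, 4, 5, 2]


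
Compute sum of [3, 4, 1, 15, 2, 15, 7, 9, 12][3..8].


Prefix sums: [0, 3, 7, 8, 23, 25, 40, 47, 56, 68]
Sum[3..8] = prefix[9] - prefix[3] = 68 - 8 = 60


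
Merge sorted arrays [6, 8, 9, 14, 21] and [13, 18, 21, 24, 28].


Compare heads, take smaller each step.
Merged: [6, 8, 9, 13, 14, 18, 21, 21, 24, 28]


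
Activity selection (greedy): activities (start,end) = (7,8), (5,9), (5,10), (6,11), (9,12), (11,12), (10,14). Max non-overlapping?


Greedy: pick earliest-ending, then skip overlaps.
Selected (2 activities): [(7, 8), (9, 12)]


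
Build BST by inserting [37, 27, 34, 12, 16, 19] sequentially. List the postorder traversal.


Root = 37; build tree by BST insertion.
Postorder traversal: [19, 16, 12, 34, 27, 37]


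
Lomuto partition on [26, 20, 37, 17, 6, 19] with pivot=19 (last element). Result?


Elements <= 19 go left of pivot.
Result: [17, 6, 19, 26, 20, 37], pivot at index 2


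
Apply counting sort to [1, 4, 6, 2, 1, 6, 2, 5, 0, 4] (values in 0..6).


Count array: [1, 2, 2, 0, 2, 1, 2]
Reconstruct: [0, 1, 1, 2, 2, 4, 4, 5, 6, 6]


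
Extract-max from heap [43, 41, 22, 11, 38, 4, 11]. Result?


Max = 43
Replace root with last, heapify down
Resulting heap: [41, 38, 22, 11, 11, 4]


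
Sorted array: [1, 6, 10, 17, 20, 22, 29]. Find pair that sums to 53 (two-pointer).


Two pointers: lo=0, hi=6
No pair sums to 53


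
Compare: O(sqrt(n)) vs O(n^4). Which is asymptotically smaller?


sublinear grows slower than quartic
O(sqrt(n)) is asymptotically smaller; O(n^4) grows faster


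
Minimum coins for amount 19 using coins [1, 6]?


dp[0]=0; dp[i]=1+min(dp[i-c] for c in coins)
...dp[14]=4, dp[15]=5, dp[16]=6, dp[17]=7, dp[18]=3, dp[19]=4
Minimum coins for 19 = 4


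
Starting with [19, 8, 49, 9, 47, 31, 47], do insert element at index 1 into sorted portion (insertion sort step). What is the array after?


After one pass: [8, 19, 49, 9, 47, 31, 47]


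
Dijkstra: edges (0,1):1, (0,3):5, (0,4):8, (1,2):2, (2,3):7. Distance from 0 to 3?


Dijkstra from 0:
Distances: {0: 0, 1: 1, 2: 3, 3: 5, 4: 8}
Shortest distance to 3 = 5, path = [0, 3]


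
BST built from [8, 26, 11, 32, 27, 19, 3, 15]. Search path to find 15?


BST root = 8
Search for 15: compare at each node
Path: [8, 26, 11, 19, 15]


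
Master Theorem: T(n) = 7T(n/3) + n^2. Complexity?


a=7, b=3, c=2. log_3(7)=1.771 < c=2. Case 3: O(n^c) = O(n^2)
Complexity: O(n^2)


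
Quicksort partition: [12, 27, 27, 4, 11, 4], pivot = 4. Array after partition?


Elements <= 4 go left of pivot.
Result: [4, 4, 27, 12, 11, 27], pivot at index 1


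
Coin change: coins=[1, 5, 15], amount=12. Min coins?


dp[0]=0; dp[i]=1+min(dp[i-c] for c in coins)
...dp[7]=3, dp[8]=4, dp[9]=5, dp[10]=2, dp[11]=3, dp[12]=4
Minimum coins for 12 = 4


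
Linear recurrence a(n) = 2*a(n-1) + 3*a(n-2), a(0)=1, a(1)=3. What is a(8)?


Build bottom-up:
...a(6)=729, a(7)=2187, a(8)=2*2187+3*729=6561
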